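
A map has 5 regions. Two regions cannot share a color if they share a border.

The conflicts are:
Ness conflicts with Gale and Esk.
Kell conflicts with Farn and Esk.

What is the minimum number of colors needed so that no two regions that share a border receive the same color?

2

Kell and Farn conflict, so at least 2 colors are needed.
One proper 2-coloring: Ness=1, Gale=2, Kell=1, Farn=2, Esk=2. No two conflicting regions share a color.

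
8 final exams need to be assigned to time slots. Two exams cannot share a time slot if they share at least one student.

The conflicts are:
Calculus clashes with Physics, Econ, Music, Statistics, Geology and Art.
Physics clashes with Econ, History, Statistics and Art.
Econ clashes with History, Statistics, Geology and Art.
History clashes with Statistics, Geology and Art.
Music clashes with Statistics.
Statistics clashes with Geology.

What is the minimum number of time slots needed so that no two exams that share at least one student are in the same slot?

4

Econ, History, Statistics, Geology are mutually in conflict, so at least 4 time slots are needed.
4 time slots suffice: time slot 1 → {Statistics, Art}; time slot 2 → {Calculus, History}; time slot 3 → {Econ, Music}; time slot 4 → {Physics, Geology}. No two conflicting exams share a time slot.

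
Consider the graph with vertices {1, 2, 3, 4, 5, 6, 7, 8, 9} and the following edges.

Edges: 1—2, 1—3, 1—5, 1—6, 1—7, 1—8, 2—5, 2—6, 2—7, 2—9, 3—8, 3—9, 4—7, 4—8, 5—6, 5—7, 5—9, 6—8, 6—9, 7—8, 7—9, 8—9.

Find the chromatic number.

2, 5, 6, 9 are pairwise adjacent (a clique of size 4), so at least 4 colors are needed.
4 colors suffice: 1=red, 2=green, 3=blue, 4=red, 5=yellow, 6=blue, 7=blue, 8=green, 9=red. No two adjacent vertices share a color.

4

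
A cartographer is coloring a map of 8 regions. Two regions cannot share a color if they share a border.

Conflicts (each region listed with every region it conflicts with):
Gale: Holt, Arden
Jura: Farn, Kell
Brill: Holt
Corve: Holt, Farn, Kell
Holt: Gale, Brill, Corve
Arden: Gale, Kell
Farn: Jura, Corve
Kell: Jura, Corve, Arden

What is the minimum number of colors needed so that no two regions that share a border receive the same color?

The cycle Kell-Arden-Gale-Holt-Corve-Kell has odd length 5, so it cannot be 2-colored; at least 3 colors are needed.
A valid assignment using 3 colors: Gale=1, Jura=1, Brill=1, Corve=1, Holt=2, Arden=3, Farn=2, Kell=2. No two conflicting regions share a color.

3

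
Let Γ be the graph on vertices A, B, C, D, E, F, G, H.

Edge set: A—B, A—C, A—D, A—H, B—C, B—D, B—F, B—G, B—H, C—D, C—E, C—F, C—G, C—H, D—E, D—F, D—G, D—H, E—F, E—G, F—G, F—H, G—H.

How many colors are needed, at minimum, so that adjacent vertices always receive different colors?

6

B, C, D, F, G, H are pairwise adjacent (a clique of size 6), so at least 6 colors are needed.
A valid assignment using 6 colors: A=4, B=6, C=2, D=1, E=3, F=4, G=5, H=3. Each edge has distinct colors on its endpoints.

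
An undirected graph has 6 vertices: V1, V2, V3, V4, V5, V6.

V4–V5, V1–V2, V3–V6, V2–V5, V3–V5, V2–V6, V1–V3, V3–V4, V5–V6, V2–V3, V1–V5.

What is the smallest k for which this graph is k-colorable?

4

V1, V2, V3, V5 form a clique, so at least 4 colors are needed.
4 colors suffice: V1=4, V2=3, V3=2, V4=3, V5=1, V6=4. Every edge joins two different colors.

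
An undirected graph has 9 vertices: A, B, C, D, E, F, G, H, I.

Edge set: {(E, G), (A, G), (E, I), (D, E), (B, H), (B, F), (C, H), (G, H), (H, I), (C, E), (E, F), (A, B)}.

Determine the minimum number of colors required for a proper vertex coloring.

The cycle B-H-I-E-F-B has odd length 5, so it cannot be 2-colored; at least 3 colors are needed.
One proper 3-coloring: A=red, B=blue, C=blue, D=blue, E=red, F=green, G=blue, H=red, I=blue. Every edge joins two different colors.

3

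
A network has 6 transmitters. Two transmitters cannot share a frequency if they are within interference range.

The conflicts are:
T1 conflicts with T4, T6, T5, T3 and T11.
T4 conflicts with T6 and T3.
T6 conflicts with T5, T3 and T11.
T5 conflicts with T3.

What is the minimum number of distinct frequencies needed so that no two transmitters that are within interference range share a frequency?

4

T1, T6, T5, T3 all conflict with each other, so at least 4 frequencies are needed.
Using 4 frequencies: T1=1, T4=4, T6=2, T5=4, T3=3, T11=3. No two conflicting transmitters share a frequency.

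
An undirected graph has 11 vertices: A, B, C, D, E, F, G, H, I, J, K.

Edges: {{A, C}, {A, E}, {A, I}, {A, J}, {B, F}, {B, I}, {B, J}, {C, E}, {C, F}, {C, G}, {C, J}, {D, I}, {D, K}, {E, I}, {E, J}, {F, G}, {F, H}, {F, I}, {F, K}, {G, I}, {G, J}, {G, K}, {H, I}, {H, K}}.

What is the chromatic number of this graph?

4

A, C, E, J are mutually adjacent (a clique of size 4), so at least 4 colors are needed.
4 colors suffice: A=4, B=3, C=1, D=2, E=3, F=2, G=3, H=3, I=1, J=2, K=1. No two adjacent vertices share a color.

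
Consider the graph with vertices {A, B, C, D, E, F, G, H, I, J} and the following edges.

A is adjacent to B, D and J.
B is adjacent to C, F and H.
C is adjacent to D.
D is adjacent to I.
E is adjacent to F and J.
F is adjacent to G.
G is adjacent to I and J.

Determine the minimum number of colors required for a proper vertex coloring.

The cycle F-B-A-J-G-F has odd length 5, so it cannot be 2-colored; at least 3 colors are needed.
A valid assignment using 3 colors: A=blue, B=red, C=blue, D=red, E=green, F=blue, G=green, H=blue, I=blue, J=red. Each edge has distinct colors on its endpoints.

3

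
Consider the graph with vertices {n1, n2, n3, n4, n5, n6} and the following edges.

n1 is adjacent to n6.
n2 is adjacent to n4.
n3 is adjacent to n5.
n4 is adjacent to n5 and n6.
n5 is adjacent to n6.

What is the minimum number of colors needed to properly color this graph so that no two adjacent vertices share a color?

3

n4, n5, n6 are pairwise adjacent, so at least 3 colors are needed.
3 colors suffice: n1=red, n2=blue, n3=red, n4=red, n5=green, n6=blue. Every edge joins two different colors.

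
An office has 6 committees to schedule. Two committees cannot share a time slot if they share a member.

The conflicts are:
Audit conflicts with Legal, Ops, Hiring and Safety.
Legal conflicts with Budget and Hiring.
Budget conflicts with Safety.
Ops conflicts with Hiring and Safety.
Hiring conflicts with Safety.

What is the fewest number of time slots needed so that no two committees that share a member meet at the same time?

Audit, Ops, Hiring, Safety all conflict with each other, so at least 4 time slots are needed.
4 time slots suffice: time slot 1 → {Audit, Budget}; time slot 2 → {Legal, Safety}; time slot 3 → {Hiring}; time slot 4 → {Ops}. Every pair that conflicts lands in different time slots.

4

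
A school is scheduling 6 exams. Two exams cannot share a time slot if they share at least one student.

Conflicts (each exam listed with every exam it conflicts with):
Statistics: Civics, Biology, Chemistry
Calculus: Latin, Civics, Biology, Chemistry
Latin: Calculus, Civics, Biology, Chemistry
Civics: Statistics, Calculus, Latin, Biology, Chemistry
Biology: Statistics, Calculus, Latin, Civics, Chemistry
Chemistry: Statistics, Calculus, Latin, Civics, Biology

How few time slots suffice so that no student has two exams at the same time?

Calculus, Latin, Civics, Biology, Chemistry pairwise conflict, so at least 5 time slots are needed.
Using 5 time slots: Statistics=4, Calculus=5, Latin=4, Civics=2, Biology=3, Chemistry=1. No two conflicting exams share a time slot.

5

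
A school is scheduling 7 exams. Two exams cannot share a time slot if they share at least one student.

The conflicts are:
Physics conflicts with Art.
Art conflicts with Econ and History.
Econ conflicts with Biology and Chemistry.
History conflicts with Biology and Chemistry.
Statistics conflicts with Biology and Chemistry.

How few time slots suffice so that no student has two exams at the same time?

2

Econ and Biology conflict, so at least 2 time slots are needed.
2 time slots suffice: time slot 1 → {Art, Biology, Chemistry}; time slot 2 → {Physics, Econ, History, Statistics}. Every pair that conflicts lands in different time slots.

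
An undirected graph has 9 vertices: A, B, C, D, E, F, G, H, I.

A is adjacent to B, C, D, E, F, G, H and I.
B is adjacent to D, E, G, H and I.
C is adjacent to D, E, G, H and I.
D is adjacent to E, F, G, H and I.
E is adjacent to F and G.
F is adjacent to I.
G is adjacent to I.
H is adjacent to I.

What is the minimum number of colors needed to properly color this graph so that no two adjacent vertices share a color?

A, B, D, E, G are pairwise adjacent (a clique of size 5), so at least 5 colors are needed.
A valid assignment using 5 colors: A=blue, B=purple, C=purple, D=red, E=green, F=yellow, G=yellow, H=yellow, I=green. Each edge has distinct colors on its endpoints.

5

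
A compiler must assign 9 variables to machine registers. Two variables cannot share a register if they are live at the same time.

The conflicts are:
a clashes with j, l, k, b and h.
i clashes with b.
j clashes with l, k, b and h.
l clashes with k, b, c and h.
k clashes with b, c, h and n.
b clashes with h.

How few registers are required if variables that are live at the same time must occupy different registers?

a, j, l, k, b, h pairwise conflict, so at least 6 registers are needed.
A valid assignment using 6 registers: a=6, i=1, j=4, l=3, k=1, b=2, c=2, h=5, n=2. Every pair that conflicts lands in different registers.

6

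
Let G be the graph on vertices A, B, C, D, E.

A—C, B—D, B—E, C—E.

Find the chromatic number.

2

B and D are adjacent, so at least 2 colors are needed.
2 colors suffice: A=2, B=1, C=1, D=2, E=2. Each edge has distinct colors on its endpoints.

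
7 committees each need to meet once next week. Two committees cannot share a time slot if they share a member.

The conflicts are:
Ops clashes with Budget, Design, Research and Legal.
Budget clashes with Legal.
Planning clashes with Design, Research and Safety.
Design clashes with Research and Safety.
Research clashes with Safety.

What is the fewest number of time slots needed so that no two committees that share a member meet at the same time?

Planning, Design, Research, Safety are mutually in conflict, so at least 4 time slots are needed.
4 time slots suffice: time slot 1 → {Ops, Safety}; time slot 2 → {Research, Legal}; time slot 3 → {Budget, Design}; time slot 4 → {Planning}. No two conflicting committees share a time slot.

4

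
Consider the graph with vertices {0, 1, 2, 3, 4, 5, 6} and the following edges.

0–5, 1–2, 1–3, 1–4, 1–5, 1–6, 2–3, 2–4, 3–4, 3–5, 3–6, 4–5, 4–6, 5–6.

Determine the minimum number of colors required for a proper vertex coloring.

1, 3, 4, 5, 6 are pairwise adjacent (a clique of size 5), so at least 5 colors are needed.
5 colors suffice: 0=red, 1=red, 2=yellow, 3=blue, 4=green, 5=yellow, 6=purple. No two adjacent vertices share a color.

5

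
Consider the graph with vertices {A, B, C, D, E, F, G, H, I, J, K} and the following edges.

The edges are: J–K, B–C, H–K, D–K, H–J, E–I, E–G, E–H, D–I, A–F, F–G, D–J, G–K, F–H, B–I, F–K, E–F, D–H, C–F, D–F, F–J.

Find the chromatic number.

5

D, F, H, J, K form a clique, so at least 5 colors are needed.
One proper 5-coloring: A=blue, B=blue, C=green, D=blue, E=blue, F=red, G=yellow, H=yellow, I=red, J=purple, K=green. No two adjacent vertices share a color.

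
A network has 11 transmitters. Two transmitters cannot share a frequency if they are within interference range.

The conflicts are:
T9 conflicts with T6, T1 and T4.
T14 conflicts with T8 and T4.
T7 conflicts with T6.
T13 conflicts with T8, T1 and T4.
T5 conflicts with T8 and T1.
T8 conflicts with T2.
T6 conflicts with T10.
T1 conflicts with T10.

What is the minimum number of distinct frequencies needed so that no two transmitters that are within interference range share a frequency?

T6 and T10 conflict, so at least 2 frequencies are needed.
Using 2 frequencies: T9=2, T14=2, T7=2, T13=2, T5=2, T8=1, T6=1, T1=1, T4=1, T2=2, T10=2. Every pair that conflicts lands in different frequencies.

2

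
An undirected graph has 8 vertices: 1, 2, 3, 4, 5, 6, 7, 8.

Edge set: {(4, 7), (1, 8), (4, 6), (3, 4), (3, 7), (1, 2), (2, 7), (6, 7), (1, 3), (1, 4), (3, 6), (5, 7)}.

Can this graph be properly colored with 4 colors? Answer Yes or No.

Yes

The chromatic number is 4. 3, 4, 6, 7 form a clique, so at least 4 colors are needed.
One proper 4-coloring: 1=a, 2=b, 3=c, 4=b, 5=b, 6=d, 7=a, 8=b.
That is already a proper 4-coloring.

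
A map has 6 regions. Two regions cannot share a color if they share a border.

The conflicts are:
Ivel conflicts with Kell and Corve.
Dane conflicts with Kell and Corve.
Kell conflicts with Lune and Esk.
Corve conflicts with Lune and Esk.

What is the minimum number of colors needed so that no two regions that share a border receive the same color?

2

Corve and Esk conflict, so at least 2 colors are needed.
2 colors suffice: color 1 → {Kell, Corve}; color 2 → {Ivel, Dane, Lune, Esk}. Each listed conflict is separated.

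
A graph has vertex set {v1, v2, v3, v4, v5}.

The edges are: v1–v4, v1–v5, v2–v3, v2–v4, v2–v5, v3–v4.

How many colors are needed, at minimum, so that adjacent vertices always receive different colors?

3

v2, v3, v4 form a triangle, so at least 3 colors are needed.
3 colors suffice: color 1 → {v4, v5}; color 2 → {v1, v2}; color 3 → {v3}. Every edge joins two different colors.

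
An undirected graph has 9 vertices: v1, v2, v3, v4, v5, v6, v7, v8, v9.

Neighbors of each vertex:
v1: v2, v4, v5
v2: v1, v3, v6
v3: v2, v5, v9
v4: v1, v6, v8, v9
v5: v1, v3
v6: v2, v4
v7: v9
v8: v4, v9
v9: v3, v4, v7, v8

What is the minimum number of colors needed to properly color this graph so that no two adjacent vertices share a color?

3

v4, v8, v9 are pairwise adjacent, so at least 3 colors are needed.
3 colors suffice: color 1 → {v2, v4, v5, v7}; color 2 → {v1, v6, v9}; color 3 → {v3, v8}. No two adjacent vertices share a color.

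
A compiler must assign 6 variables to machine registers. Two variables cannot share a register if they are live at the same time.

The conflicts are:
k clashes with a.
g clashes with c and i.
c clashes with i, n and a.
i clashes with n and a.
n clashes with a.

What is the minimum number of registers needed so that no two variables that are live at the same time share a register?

c, i, n, a all conflict with each other, so at least 4 registers are needed.
4 registers suffice: k=1, g=3, c=1, i=2, n=4, a=3. Each listed conflict is separated.

4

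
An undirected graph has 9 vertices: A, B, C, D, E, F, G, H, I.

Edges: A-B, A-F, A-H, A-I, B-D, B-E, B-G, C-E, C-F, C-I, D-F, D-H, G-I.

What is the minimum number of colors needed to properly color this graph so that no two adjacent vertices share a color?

3

The cycle F-D-B-E-C-F has odd length 5, so it cannot be 2-colored; at least 3 colors are needed.
A valid assignment using 3 colors: A=2, B=1, C=2, D=2, E=3, F=1, G=2, H=1, I=1. No two adjacent vertices share a color.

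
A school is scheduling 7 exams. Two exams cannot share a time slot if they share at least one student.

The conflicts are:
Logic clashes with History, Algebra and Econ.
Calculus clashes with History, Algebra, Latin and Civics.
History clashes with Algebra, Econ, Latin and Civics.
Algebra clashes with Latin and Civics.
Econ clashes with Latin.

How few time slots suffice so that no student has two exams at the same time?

4

Calculus, History, Algebra, Latin pairwise conflict, so at least 4 time slots are needed.
4 time slots suffice: time slot 1 → {History}; time slot 2 → {Algebra, Econ}; time slot 3 → {Logic, Latin, Civics}; time slot 4 → {Calculus}. Every pair that conflicts lands in different time slots.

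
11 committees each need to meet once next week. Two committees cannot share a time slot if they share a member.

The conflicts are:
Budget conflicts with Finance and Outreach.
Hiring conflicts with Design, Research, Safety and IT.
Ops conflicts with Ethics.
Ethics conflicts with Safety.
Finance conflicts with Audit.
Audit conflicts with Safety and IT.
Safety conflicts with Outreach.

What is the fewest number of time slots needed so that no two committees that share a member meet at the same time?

3

The cycle Outreach-Safety-Audit-Finance-Budget-Outreach has odd length 5, so it cannot be 2-colored; at least 3 time slots are needed.
3 time slots suffice: time slot 1 → {Budget, Ops, Design, Research, Safety, IT}; time slot 2 → {Hiring, Ethics, Audit, Outreach}; time slot 3 → {Finance}. Each listed conflict is separated.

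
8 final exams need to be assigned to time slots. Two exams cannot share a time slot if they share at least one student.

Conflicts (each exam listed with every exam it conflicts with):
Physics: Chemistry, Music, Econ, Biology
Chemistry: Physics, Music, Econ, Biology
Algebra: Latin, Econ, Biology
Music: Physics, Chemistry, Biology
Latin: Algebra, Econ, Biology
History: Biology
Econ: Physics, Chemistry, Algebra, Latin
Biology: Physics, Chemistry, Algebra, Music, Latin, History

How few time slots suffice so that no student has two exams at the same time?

4

Physics, Chemistry, Music, Biology all conflict with each other, so at least 4 time slots are needed.
4 time slots suffice: time slot 1 → {Econ, Biology}; time slot 2 → {Chemistry, Latin, History}; time slot 3 → {Physics, Algebra}; time slot 4 → {Music}. Each listed conflict is separated.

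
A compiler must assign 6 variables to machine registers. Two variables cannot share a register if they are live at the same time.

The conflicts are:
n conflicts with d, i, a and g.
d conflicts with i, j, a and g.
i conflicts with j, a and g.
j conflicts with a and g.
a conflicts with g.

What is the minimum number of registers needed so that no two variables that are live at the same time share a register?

d, i, j, a, g are mutually in conflict, so at least 5 registers are needed.
5 registers suffice: register 1 → {a}; register 2 → {i}; register 3 → {g}; register 4 → {d}; register 5 → {n, j}. No two conflicting variables share a register.

5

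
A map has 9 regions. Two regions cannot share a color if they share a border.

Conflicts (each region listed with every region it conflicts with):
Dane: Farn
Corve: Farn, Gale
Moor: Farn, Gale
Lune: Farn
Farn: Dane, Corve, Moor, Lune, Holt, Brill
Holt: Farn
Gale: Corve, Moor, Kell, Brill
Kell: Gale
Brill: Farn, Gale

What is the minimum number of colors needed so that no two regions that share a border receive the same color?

Farn and Brill conflict, so at least 2 colors are needed.
2 colors suffice: color 1 → {Farn, Gale}; color 2 → {Dane, Corve, Moor, Lune, Holt, Kell, Brill}. Each listed conflict is separated.

2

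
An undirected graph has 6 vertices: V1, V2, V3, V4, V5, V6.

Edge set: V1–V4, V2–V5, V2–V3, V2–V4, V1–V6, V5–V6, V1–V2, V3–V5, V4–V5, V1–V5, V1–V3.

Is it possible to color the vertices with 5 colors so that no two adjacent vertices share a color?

The chromatic number is 4. V1, V2, V4, V5 are mutually adjacent (a clique of size 4), so at least 4 colors are needed.
4 colors suffice: V1=2, V2=3, V3=4, V4=4, V5=1, V6=3.
Since 5 ≥ 4, a proper 5-coloring certainly exists.

Yes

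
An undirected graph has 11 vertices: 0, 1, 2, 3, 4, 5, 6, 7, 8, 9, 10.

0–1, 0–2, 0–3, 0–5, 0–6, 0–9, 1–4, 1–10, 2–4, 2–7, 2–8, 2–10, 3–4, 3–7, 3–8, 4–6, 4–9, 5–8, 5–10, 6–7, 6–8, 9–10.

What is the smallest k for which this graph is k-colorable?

2

3 and 8 are adjacent, so at least 2 colors are needed.
One proper 2-coloring: 0=red, 1=blue, 2=blue, 3=blue, 4=red, 5=blue, 6=blue, 7=red, 8=red, 9=blue, 10=red. Every edge joins two different colors.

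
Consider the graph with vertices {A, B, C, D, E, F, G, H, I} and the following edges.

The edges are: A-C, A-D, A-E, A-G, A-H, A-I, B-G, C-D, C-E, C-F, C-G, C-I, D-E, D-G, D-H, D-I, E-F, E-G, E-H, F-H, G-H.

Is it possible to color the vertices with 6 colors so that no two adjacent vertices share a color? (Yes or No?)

The chromatic number is 5. A, C, D, E, G are pairwise adjacent (a clique of size 5), so at least 5 colors are needed.
5 colors suffice: color 1 → {F, G, I}; color 2 → {B, C, H}; color 3 → {D}; color 4 → {A}; color 5 → {E}.
Since 6 ≥ 5, a proper 6-coloring certainly exists.

Yes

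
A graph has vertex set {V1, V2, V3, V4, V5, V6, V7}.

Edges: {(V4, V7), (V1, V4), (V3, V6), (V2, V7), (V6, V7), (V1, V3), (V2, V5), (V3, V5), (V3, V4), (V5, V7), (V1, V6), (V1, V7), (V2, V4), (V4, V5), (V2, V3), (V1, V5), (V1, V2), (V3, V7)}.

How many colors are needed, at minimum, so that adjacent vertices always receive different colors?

V1, V2, V3, V4, V5, V7 are mutually adjacent (a clique of size 6), so at least 6 colors are needed.
6 colors suffice: V1=2, V2=6, V3=3, V4=5, V5=4, V6=4, V7=1. Every edge joins two different colors.

6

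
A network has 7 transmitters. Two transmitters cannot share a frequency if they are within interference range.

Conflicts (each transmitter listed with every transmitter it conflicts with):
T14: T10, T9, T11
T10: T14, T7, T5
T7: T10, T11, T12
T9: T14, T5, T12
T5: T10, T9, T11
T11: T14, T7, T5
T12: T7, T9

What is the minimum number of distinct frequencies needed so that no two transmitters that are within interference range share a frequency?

The cycle T12-T9-T14-T11-T7-T12 has odd length 5, so it cannot be 2-colored; at least 3 frequencies are needed.
3 frequencies suffice: T14=1, T10=2, T7=1, T9=2, T5=1, T11=2, T12=3. Every pair that conflicts lands in different frequencies.

3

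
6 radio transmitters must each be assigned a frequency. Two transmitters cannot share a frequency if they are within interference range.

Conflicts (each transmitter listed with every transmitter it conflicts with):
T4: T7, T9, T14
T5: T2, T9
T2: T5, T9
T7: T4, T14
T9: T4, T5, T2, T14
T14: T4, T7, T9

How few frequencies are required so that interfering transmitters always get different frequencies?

3

T4, T7, T14 pairwise conflict, so at least 3 frequencies are needed.
3 frequencies suffice: frequency 1 → {T7, T9}; frequency 2 → {T2, T14}; frequency 3 → {T4, T5}. No two conflicting transmitters share a frequency.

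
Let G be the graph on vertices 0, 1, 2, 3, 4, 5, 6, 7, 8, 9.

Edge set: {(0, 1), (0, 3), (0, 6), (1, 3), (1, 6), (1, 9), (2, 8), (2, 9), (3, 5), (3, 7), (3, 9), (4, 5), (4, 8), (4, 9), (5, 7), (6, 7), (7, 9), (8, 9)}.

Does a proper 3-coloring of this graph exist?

Yes

The chromatic number is 3. 1, 3, 9 are mutually adjacent, so at least 3 colors are needed.
3 colors suffice: color red → {0, 5, 9}; color blue → {3, 6, 8}; color green → {1, 2, 4, 7}.
That is already a proper 3-coloring.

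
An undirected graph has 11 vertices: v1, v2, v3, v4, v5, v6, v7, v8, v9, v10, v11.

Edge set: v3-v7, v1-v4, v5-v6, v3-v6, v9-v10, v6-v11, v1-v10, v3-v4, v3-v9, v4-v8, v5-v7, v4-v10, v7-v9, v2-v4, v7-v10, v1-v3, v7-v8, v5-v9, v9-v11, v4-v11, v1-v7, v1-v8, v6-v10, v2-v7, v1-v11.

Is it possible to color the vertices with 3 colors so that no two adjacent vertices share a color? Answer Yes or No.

Yes

The chromatic number is 3. v1, v4, v11 form a triangle, so at least 3 colors are needed.
3 colors suffice: color 1 → {v4, v6, v7}; color 2 → {v1, v2, v9}; color 3 → {v3, v5, v8, v10, v11}.
That is already a proper 3-coloring.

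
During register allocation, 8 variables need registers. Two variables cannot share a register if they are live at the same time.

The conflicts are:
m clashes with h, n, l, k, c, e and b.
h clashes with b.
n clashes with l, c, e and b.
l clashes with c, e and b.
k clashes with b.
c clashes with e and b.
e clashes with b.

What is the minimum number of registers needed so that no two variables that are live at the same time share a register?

6

m, n, l, c, e, b all conflict with each other, so at least 6 registers are needed.
6 registers suffice: m=1, h=3, n=3, l=5, k=3, c=4, e=6, b=2. Each listed conflict is separated.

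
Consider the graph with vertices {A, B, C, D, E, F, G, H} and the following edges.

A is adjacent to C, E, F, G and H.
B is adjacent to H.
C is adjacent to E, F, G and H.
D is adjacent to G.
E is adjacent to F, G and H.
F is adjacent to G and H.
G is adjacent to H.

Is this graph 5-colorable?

A, C, E, F, G, H are pairwise adjacent (a clique of size 6), so at least 6 colors are needed.
So 5 colors are not enough.

No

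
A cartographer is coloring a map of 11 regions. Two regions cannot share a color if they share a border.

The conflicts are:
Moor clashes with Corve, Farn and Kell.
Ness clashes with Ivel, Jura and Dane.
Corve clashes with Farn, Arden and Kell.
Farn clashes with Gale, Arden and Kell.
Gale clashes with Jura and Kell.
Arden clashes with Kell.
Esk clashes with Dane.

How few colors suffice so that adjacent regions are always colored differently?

4

Corve, Farn, Arden, Kell pairwise conflict, so at least 4 colors are needed.
4 colors suffice: color 1 → {Ness, Farn, Esk}; color 2 → {Ivel, Jura, Dane, Kell}; color 3 → {Corve, Gale}; color 4 → {Moor, Arden}. No two conflicting regions share a color.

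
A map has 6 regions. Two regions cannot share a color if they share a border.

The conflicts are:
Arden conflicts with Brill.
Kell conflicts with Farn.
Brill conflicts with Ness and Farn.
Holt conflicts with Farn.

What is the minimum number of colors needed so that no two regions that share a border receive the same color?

Kell and Farn conflict, so at least 2 colors are needed.
2 colors suffice: color 1 → {Arden, Ness, Farn}; color 2 → {Kell, Brill, Holt}. Every pair that conflicts lands in different colors.

2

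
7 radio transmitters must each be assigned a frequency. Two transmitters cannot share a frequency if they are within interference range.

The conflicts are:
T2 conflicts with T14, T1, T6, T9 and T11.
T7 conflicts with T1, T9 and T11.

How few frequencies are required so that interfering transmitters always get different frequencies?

T7 and T1 conflict, so at least 2 frequencies are needed.
2 frequencies suffice: T2=1, T7=1, T14=2, T1=2, T6=2, T9=2, T11=2. Every pair that conflicts lands in different frequencies.

2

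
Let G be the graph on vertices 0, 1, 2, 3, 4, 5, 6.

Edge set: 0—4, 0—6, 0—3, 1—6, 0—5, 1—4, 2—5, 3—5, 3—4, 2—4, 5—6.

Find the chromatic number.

3

0, 3, 4 form a triangle, so at least 3 colors are needed.
3 colors suffice: 0=b, 1=b, 2=b, 3=c, 4=a, 5=a, 6=c. Every edge joins two different colors.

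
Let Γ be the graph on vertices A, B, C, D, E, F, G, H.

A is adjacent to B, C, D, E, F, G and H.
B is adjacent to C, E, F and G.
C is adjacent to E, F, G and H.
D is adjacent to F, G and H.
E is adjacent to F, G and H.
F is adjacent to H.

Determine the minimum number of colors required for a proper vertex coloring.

A, C, E, F, H are mutually adjacent (a clique of size 5), so at least 5 colors are needed.
A valid assignment using 5 colors: A=1, B=5, C=2, D=2, E=4, F=3, G=3, H=5. Every edge joins two different colors.

5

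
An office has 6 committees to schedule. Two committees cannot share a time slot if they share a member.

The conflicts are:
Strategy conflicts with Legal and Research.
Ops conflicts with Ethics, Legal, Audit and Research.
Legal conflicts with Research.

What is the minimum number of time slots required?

3

Ops, Legal, Research are mutually in conflict, so at least 3 time slots are needed.
3 time slots suffice: Strategy=1, Ops=1, Ethics=2, Legal=3, Audit=2, Research=2. Every pair that conflicts lands in different time slots.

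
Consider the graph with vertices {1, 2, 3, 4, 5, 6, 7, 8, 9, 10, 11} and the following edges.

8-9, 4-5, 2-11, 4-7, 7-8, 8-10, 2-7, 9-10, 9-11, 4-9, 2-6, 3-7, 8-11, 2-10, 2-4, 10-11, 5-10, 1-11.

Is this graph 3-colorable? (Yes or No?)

8, 9, 10, 11 are mutually adjacent (a clique of size 4), so at least 4 colors are needed.
So 3 colors are not enough.

No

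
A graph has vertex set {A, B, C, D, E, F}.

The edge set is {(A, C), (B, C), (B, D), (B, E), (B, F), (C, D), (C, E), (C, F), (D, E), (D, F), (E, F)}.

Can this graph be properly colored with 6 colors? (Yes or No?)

Yes

The chromatic number is 5. B, C, D, E, F form a clique, so at least 5 colors are needed.
5 colors suffice: A=2, B=4, C=1, D=3, E=2, F=5.
Since 6 ≥ 5, a proper 6-coloring certainly exists.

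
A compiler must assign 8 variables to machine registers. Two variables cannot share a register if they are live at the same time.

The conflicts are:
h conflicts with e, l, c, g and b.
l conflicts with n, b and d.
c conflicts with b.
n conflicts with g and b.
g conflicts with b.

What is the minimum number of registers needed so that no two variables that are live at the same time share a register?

n, g, b all conflict with each other, so at least 3 registers are needed.
3 registers suffice: register 1 → {e, b, d}; register 2 → {h, n}; register 3 → {l, c, g}. No two conflicting variables share a register.

3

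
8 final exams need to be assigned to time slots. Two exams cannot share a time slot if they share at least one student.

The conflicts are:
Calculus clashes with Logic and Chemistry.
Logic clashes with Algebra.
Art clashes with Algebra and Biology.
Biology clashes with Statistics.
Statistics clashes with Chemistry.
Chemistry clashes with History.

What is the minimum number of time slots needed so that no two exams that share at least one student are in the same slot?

The cycle Biology-Statistics-Chemistry-Calculus-Logic-Algebra-Art-Biology has odd length 7, so it cannot be 2-colored; at least 3 time slots are needed.
3 time slots suffice: time slot 1 → {Algebra, Biology, Chemistry}; time slot 2 → {Calculus, Art, Statistics, History}; time slot 3 → {Logic}. Each listed conflict is separated.

3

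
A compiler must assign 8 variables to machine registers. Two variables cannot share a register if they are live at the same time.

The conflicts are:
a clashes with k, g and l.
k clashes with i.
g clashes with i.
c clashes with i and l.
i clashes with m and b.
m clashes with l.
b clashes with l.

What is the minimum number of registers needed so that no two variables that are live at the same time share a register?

The cycle a-l-c-i-g-a has odd length 5, so it cannot be 2-colored; at least 3 registers are needed.
3 registers suffice: register 1 → {i, l}; register 2 → {a, c, m, b}; register 3 → {k, g}. Each listed conflict is separated.

3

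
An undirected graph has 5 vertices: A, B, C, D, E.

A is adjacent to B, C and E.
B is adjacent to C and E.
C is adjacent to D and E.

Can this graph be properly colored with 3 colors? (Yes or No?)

No

A, B, C, E form a clique, so at least 4 colors are needed.
So 3 colors are not enough.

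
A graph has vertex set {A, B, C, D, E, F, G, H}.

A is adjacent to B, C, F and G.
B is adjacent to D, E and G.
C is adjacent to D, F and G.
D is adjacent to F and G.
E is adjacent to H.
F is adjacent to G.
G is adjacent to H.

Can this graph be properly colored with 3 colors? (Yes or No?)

A, C, F, G are mutually adjacent (a clique of size 4), so at least 4 colors are needed.
So 3 colors are not enough.

No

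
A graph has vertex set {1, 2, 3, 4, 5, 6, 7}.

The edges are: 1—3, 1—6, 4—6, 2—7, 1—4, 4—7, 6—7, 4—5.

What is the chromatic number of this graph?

3

1, 4, 6 are pairwise adjacent, so at least 3 colors are needed.
3 colors suffice: 1=c, 2=a, 3=a, 4=a, 5=b, 6=b, 7=c. No two adjacent vertices share a color.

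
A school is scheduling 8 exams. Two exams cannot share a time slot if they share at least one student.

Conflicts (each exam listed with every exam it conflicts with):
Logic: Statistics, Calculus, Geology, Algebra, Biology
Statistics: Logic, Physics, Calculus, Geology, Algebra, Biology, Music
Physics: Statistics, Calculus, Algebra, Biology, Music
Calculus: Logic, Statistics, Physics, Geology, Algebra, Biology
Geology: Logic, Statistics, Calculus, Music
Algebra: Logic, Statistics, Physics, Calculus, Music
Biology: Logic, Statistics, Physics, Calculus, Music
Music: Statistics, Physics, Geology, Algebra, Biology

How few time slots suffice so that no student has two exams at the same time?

Statistics, Physics, Calculus, Biology all conflict with each other, so at least 4 time slots are needed.
4 time slots suffice: time slot 1 → {Statistics}; time slot 2 → {Calculus, Music}; time slot 3 → {Geology, Algebra, Biology}; time slot 4 → {Logic, Physics}. Every pair that conflicts lands in different time slots.

4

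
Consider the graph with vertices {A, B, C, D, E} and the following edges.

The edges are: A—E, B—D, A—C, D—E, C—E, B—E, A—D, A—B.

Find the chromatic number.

A, B, D, E are mutually adjacent (a clique of size 4), so at least 4 colors are needed.
4 colors suffice: color 1 → {A}; color 2 → {E}; color 3 → {C, D}; color 4 → {B}. Every edge joins two different colors.

4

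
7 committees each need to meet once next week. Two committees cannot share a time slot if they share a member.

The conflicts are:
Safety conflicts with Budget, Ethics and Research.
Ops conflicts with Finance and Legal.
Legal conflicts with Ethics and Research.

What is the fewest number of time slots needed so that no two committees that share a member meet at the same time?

Safety and Budget conflict, so at least 2 time slots are needed.
2 time slots suffice: Safety=1, Budget=2, Ops=2, Finance=1, Legal=1, Ethics=2, Research=2. No two conflicting committees share a time slot.

2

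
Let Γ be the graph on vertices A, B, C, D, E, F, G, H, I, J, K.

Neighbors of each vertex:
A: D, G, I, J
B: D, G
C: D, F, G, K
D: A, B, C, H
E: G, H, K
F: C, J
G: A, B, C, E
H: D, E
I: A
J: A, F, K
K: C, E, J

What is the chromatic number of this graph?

3

The cycle H-E-K-C-D-H has odd length 5, so it cannot be 2-colored; at least 3 colors are needed.
3 colors suffice: color 1 → {A, B, C, E}; color 2 → {D, F, G, I, K}; color 3 → {H, J}. Each edge has distinct colors on its endpoints.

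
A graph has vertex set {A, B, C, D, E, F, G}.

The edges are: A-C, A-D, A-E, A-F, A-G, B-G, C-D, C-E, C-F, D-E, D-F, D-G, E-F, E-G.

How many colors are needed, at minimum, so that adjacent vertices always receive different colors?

A, C, D, E, F are pairwise adjacent (a clique of size 5), so at least 5 colors are needed.
5 colors suffice: color red → {A, B}; color blue → {E}; color green → {D}; color yellow → {F, G}; color purple → {C}. Each edge has distinct colors on its endpoints.

5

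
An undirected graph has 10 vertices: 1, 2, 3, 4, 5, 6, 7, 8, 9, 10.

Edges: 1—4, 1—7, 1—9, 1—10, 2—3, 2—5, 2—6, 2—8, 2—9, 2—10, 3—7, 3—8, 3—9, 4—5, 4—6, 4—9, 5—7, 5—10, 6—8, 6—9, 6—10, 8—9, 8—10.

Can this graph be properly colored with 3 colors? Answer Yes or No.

2, 3, 8, 9 are pairwise adjacent (a clique of size 4), so at least 4 colors are needed.
So 3 colors are not enough.

No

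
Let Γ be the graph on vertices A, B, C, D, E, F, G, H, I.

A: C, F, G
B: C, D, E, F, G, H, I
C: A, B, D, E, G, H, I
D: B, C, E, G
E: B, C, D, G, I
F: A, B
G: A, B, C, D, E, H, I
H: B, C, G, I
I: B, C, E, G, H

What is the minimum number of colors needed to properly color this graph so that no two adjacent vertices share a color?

B, C, D, E, G are mutually adjacent (a clique of size 5), so at least 5 colors are needed.
5 colors suffice: color red → {A, B}; color blue → {F, G}; color green → {C}; color yellow → {D, I}; color purple → {E, H}. Each edge has distinct colors on its endpoints.

5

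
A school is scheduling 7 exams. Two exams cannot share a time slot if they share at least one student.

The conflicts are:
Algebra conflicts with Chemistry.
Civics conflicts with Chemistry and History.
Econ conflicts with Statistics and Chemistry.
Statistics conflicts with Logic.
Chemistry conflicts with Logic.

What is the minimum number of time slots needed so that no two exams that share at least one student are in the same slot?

2

Civics and Chemistry conflict, so at least 2 time slots are needed.
Using 2 time slots: Algebra=2, Civics=2, Econ=2, Statistics=1, Chemistry=1, History=1, Logic=2. Every pair that conflicts lands in different time slots.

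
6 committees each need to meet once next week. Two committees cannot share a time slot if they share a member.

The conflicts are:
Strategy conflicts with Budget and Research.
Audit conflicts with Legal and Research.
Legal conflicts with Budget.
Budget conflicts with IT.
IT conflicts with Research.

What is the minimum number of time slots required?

The cycle Legal-Budget-IT-Research-Audit-Legal has odd length 5, so it cannot be 2-colored; at least 3 time slots are needed.
Using 3 time slots: Strategy=2, Audit=3, Legal=2, Budget=1, IT=2, Research=1. No two conflicting committees share a time slot.

3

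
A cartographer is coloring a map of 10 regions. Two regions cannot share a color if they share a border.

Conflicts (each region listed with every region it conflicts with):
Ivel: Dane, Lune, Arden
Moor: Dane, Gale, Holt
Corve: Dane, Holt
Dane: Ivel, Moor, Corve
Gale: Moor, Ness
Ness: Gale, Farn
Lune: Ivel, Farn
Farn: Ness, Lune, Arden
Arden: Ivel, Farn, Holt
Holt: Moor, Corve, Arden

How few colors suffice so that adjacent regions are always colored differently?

The cycle Arden-Holt-Moor-Dane-Ivel-Arden has odd length 5, so it cannot be 2-colored; at least 3 colors are needed.
A valid assignment using 3 colors: Ivel=1, Moor=1, Corve=1, Dane=2, Gale=3, Ness=2, Lune=2, Farn=1, Arden=2, Holt=3. No two conflicting regions share a color.

3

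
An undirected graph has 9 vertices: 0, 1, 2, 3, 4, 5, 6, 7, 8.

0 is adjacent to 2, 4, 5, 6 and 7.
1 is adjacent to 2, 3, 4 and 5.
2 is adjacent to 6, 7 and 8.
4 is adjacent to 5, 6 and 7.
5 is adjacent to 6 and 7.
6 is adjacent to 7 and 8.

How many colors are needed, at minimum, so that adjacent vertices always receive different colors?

0, 4, 5, 6, 7 are pairwise adjacent (a clique of size 5), so at least 5 colors are needed.
5 colors suffice: color red → {1, 6}; color blue → {2, 3, 4}; color green → {5, 8}; color yellow → {7}; color purple → {0}. No two adjacent vertices share a color.

5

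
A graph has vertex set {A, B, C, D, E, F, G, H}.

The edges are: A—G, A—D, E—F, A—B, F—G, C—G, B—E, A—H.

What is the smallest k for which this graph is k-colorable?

The cycle B-E-F-G-A-B has odd length 5, so it cannot be 2-colored; at least 3 colors are needed.
One proper 3-coloring: A=1, B=3, C=1, D=2, E=2, F=1, G=2, H=2. No two adjacent vertices share a color.

3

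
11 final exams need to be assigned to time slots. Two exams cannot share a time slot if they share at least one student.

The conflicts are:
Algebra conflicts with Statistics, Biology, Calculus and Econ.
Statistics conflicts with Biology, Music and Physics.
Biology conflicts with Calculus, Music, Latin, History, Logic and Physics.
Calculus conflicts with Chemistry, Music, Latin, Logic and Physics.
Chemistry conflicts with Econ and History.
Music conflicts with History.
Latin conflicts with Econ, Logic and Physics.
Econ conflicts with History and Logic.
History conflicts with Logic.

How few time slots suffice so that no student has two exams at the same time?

4

Biology, Calculus, Latin, Logic are mutually in conflict, so at least 4 time slots are needed.
4 time slots suffice: time slot 1 → {Biology, Econ}; time slot 2 → {Statistics, Calculus, History}; time slot 3 → {Algebra, Chemistry, Music, Logic, Physics}; time slot 4 → {Latin}. No two conflicting exams share a time slot.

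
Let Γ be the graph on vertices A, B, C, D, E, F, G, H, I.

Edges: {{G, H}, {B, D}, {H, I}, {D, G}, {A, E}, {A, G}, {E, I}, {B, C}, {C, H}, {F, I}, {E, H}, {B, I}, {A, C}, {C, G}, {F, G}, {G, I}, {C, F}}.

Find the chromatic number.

C, G, H form a triangle, so at least 3 colors are needed.
A valid assignment using 3 colors: A=3, B=1, C=2, D=2, E=1, F=3, G=1, H=3, I=2. No two adjacent vertices share a color.

3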